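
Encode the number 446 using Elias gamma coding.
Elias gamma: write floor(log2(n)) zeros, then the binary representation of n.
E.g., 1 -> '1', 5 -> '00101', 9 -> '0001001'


num_bits = floor(log2(446)) + 1 = 9
leading_zeros = num_bits - 1 = 8
binary(446) = 110111110

Elias gamma(446) = '00000000' + '110111110' = 00000000110111110 (17 bits)


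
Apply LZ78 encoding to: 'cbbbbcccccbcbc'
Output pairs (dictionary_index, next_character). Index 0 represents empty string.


LZ78 encoding steps:
Dictionary: {0: ''}
Step 1: w='' (idx 0), next='c' -> output (0, 'c'), add 'c' as idx 1
Step 2: w='' (idx 0), next='b' -> output (0, 'b'), add 'b' as idx 2
Step 3: w='b' (idx 2), next='b' -> output (2, 'b'), add 'bb' as idx 3
Step 4: w='b' (idx 2), next='c' -> output (2, 'c'), add 'bc' as idx 4
Step 5: w='c' (idx 1), next='c' -> output (1, 'c'), add 'cc' as idx 5
Step 6: w='cc' (idx 5), next='b' -> output (5, 'b'), add 'ccb' as idx 6
Step 7: w='c' (idx 1), next='b' -> output (1, 'b'), add 'cb' as idx 7
Step 8: w='c' (idx 1), end of input -> output (1, '')


Encoded: [(0, 'c'), (0, 'b'), (2, 'b'), (2, 'c'), (1, 'c'), (5, 'b'), (1, 'b'), (1, '')]


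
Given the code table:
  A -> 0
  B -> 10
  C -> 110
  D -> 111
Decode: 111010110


Decoding:
111 -> D
0 -> A
10 -> B
110 -> C


Result: DABC


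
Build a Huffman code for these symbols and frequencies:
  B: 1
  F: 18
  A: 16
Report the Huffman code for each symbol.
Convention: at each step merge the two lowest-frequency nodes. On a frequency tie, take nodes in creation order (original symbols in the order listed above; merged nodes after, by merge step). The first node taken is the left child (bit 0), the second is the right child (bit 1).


Huffman tree construction:
Step 1: Merge B(1) + A(16) = 17
Step 2: Merge (B+A)(17) + F(18) = 35
Read each symbol's code off the tree from the root (left child = 0, right child = 1).

Codes:
  B: 00 (length 2)
  F: 1 (length 1)
  A: 01 (length 2)
Average code length: 52/35 = 1.4857 bits/symbol


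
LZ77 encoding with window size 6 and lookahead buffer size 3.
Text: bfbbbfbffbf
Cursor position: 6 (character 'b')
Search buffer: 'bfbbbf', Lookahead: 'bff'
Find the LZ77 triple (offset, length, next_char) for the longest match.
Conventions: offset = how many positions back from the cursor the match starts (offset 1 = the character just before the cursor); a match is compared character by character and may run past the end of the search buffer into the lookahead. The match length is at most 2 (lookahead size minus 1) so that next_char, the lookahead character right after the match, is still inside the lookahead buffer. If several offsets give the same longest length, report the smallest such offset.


Try each offset into the search buffer:
  offset=1 (pos 5, char 'f'): match length 0
  offset=2 (pos 4, char 'b'): match length 2
  offset=3 (pos 3, char 'b'): match length 1
  offset=4 (pos 2, char 'b'): match length 1
  offset=5 (pos 1, char 'f'): match length 0
  offset=6 (pos 0, char 'b'): match length 2
Longest match has length 2, found at offsets 2, 6; take the smallest, offset 2.
next_char = character at position 6 + 2 = 8 -> 'f'

Best match: offset=2, length=2 (matching 'bf' starting at position 4)
LZ77 triple: (2, 2, 'f')


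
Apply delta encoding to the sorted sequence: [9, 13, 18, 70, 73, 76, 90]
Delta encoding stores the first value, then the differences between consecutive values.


First value: 9
Deltas:
  13 - 9 = 4
  18 - 13 = 5
  70 - 18 = 52
  73 - 70 = 3
  76 - 73 = 3
  90 - 76 = 14


Delta encoded: [9, 4, 5, 52, 3, 3, 14]


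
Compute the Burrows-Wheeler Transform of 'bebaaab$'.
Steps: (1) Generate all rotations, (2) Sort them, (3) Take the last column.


Rotations (sorted):
  0: $bebaaab -> last char: b
  1: aaab$beb -> last char: b
  2: aab$beba -> last char: a
  3: ab$bebaa -> last char: a
  4: b$bebaaa -> last char: a
  5: baaab$be -> last char: e
  6: bebaaab$ -> last char: $
  7: ebaaab$b -> last char: b


BWT = bbaaae$b


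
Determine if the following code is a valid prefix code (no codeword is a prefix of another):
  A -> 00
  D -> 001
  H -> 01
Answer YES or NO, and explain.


Checking each pair (does one codeword prefix another?):
  A='00' vs D='001': prefix -- VIOLATION

NO -- this is NOT a valid prefix code. A (00) is a prefix of D (001).


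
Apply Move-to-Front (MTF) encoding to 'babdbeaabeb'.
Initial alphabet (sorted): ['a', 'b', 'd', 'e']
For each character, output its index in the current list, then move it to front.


MTF encoding:
'b': index 1 in ['a', 'b', 'd', 'e'] -> ['b', 'a', 'd', 'e']
'a': index 1 in ['b', 'a', 'd', 'e'] -> ['a', 'b', 'd', 'e']
'b': index 1 in ['a', 'b', 'd', 'e'] -> ['b', 'a', 'd', 'e']
'd': index 2 in ['b', 'a', 'd', 'e'] -> ['d', 'b', 'a', 'e']
'b': index 1 in ['d', 'b', 'a', 'e'] -> ['b', 'd', 'a', 'e']
'e': index 3 in ['b', 'd', 'a', 'e'] -> ['e', 'b', 'd', 'a']
'a': index 3 in ['e', 'b', 'd', 'a'] -> ['a', 'e', 'b', 'd']
'a': index 0 in ['a', 'e', 'b', 'd'] -> ['a', 'e', 'b', 'd']
'b': index 2 in ['a', 'e', 'b', 'd'] -> ['b', 'a', 'e', 'd']
'e': index 2 in ['b', 'a', 'e', 'd'] -> ['e', 'b', 'a', 'd']
'b': index 1 in ['e', 'b', 'a', 'd'] -> ['b', 'e', 'a', 'd']


Output: [1, 1, 1, 2, 1, 3, 3, 0, 2, 2, 1]


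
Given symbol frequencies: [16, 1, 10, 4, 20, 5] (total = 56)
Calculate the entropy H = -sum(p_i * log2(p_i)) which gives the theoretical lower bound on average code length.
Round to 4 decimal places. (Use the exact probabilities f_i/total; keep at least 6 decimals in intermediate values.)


Per-symbol terms -p_i * log2(p_i) with p_i = f_i/56:
  p = 16/56 = 0.285714: log2(p) = -1.807355, -p*log2(p) = 0.516387
  p = 1/56 = 0.017857: log2(p) = -5.807355, -p*log2(p) = 0.103703
  p = 10/56 = 0.178571: log2(p) = -2.485427, -p*log2(p) = 0.443826
  p = 4/56 = 0.071429: log2(p) = -3.807355, -p*log2(p) = 0.271954
  p = 20/56 = 0.357143: log2(p) = -1.485427, -p*log2(p) = 0.530510
  p = 5/56 = 0.089286: log2(p) = -3.485427, -p*log2(p) = 0.311199
H = 0.516387 + 0.103703 + 0.443826 + 0.271954 + 0.530510 + 0.311199 = 2.177579

H = 2.1776 bits/symbol


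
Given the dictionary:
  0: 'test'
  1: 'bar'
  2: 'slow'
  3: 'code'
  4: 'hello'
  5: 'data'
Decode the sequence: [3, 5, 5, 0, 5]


Look up each index in the dictionary:
  3 -> 'code'
  5 -> 'data'
  5 -> 'data'
  0 -> 'test'
  5 -> 'data'

Decoded: "code data data test data"


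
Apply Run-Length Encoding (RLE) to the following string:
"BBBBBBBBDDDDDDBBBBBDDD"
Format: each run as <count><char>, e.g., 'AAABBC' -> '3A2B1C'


Scanning runs left to right:
  i=0: run of 'B' x 8 -> '8B'
  i=8: run of 'D' x 6 -> '6D'
  i=14: run of 'B' x 5 -> '5B'
  i=19: run of 'D' x 3 -> '3D'

RLE = 8B6D5B3D


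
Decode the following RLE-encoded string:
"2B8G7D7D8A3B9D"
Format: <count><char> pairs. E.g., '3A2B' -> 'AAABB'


Expanding each <count><char> pair:
  2B -> 'BB'
  8G -> 'GGGGGGGG'
  7D -> 'DDDDDDD'
  7D -> 'DDDDDDD'
  8A -> 'AAAAAAAA'
  3B -> 'BBB'
  9D -> 'DDDDDDDDD'

Decoded = BBGGGGGGGGDDDDDDDDDDDDDDAAAAAAAABBBDDDDDDDDD


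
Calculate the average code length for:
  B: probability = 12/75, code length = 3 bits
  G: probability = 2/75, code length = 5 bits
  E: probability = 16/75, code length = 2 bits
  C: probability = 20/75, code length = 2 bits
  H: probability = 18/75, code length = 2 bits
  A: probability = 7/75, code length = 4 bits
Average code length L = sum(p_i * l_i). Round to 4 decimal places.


Weighted contributions p_i * l_i:
  B: (12/75) * 3 = 36/75
  G: (2/75) * 5 = 10/75
  E: (16/75) * 2 = 32/75
  C: (20/75) * 2 = 40/75
  H: (18/75) * 2 = 36/75
  A: (7/75) * 4 = 28/75
Sum = (36 + 10 + 32 + 40 + 36 + 28)/75 = 182/75

L = 182/75 = 2.4267 bits/symbol


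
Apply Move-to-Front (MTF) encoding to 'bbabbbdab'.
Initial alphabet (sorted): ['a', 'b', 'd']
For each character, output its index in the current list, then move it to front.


MTF encoding:
'b': index 1 in ['a', 'b', 'd'] -> ['b', 'a', 'd']
'b': index 0 in ['b', 'a', 'd'] -> ['b', 'a', 'd']
'a': index 1 in ['b', 'a', 'd'] -> ['a', 'b', 'd']
'b': index 1 in ['a', 'b', 'd'] -> ['b', 'a', 'd']
'b': index 0 in ['b', 'a', 'd'] -> ['b', 'a', 'd']
'b': index 0 in ['b', 'a', 'd'] -> ['b', 'a', 'd']
'd': index 2 in ['b', 'a', 'd'] -> ['d', 'b', 'a']
'a': index 2 in ['d', 'b', 'a'] -> ['a', 'd', 'b']
'b': index 2 in ['a', 'd', 'b'] -> ['b', 'a', 'd']


Output: [1, 0, 1, 1, 0, 0, 2, 2, 2]


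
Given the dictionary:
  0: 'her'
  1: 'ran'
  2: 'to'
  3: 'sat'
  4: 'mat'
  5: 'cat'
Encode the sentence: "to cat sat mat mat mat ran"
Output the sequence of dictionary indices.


Look up each word in the dictionary:
  'to' -> 2
  'cat' -> 5
  'sat' -> 3
  'mat' -> 4
  'mat' -> 4
  'mat' -> 4
  'ran' -> 1

Encoded: [2, 5, 3, 4, 4, 4, 1]


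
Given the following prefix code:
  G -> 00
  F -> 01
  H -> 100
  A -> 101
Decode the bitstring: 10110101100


Decoding step by step:
Bits 101 -> A
Bits 101 -> A
Bits 01 -> F
Bits 100 -> H


Decoded message: AAFH


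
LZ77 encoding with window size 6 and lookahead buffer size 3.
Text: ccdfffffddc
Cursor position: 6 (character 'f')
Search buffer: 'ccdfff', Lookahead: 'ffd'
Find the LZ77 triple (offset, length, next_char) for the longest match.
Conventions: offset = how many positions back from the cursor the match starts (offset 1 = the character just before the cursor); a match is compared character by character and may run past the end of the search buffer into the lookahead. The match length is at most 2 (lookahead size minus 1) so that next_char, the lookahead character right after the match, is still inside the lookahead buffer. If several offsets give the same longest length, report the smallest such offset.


Try each offset into the search buffer:
  offset=1 (pos 5, char 'f'): match length 2
  offset=2 (pos 4, char 'f'): match length 2
  offset=3 (pos 3, char 'f'): match length 2
  offset=4 (pos 2, char 'd'): match length 0
  offset=5 (pos 1, char 'c'): match length 0
  offset=6 (pos 0, char 'c'): match length 0
Longest match has length 2, found at offsets 1, 2, 3; take the smallest, offset 1.
next_char = character at position 6 + 2 = 8 -> 'd'

Best match: offset=1, length=2 (matching 'ff' starting at position 5)
LZ77 triple: (1, 2, 'd')


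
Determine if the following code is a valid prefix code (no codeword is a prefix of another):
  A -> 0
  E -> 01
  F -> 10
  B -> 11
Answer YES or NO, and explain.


Checking each pair (does one codeword prefix another?):
  A='0' vs E='01': prefix -- VIOLATION

NO -- this is NOT a valid prefix code. A (0) is a prefix of E (01).


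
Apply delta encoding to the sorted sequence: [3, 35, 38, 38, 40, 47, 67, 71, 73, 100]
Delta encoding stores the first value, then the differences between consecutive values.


First value: 3
Deltas:
  35 - 3 = 32
  38 - 35 = 3
  38 - 38 = 0
  40 - 38 = 2
  47 - 40 = 7
  67 - 47 = 20
  71 - 67 = 4
  73 - 71 = 2
  100 - 73 = 27


Delta encoded: [3, 32, 3, 0, 2, 7, 20, 4, 2, 27]


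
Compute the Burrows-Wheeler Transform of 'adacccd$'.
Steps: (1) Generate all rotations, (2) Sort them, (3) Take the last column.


Rotations (sorted):
  0: $adacccd -> last char: d
  1: acccd$ad -> last char: d
  2: adacccd$ -> last char: $
  3: cccd$ada -> last char: a
  4: ccd$adac -> last char: c
  5: cd$adacc -> last char: c
  6: d$adaccc -> last char: c
  7: dacccd$a -> last char: a


BWT = dd$accca


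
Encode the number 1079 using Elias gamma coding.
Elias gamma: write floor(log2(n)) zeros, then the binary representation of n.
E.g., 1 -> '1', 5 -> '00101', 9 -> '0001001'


num_bits = floor(log2(1079)) + 1 = 11
leading_zeros = num_bits - 1 = 10
binary(1079) = 10000110111

Elias gamma(1079) = '0000000000' + '10000110111' = 000000000010000110111 (21 bits)


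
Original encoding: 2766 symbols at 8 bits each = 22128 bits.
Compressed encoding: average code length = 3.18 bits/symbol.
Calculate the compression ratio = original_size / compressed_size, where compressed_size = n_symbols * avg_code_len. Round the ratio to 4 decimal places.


original_size = n_symbols * orig_bits = 2766 * 8 = 22128 bits
compressed_size = n_symbols * avg_code_len = 2766 * 3.18 = 8795.88 bits
ratio = original_size / compressed_size = 22128 / 8795.88 = 2.5157

Compression ratio = 2.5157


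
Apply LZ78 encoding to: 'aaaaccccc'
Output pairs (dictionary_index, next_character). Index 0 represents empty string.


LZ78 encoding steps:
Dictionary: {0: ''}
Step 1: w='' (idx 0), next='a' -> output (0, 'a'), add 'a' as idx 1
Step 2: w='a' (idx 1), next='a' -> output (1, 'a'), add 'aa' as idx 2
Step 3: w='a' (idx 1), next='c' -> output (1, 'c'), add 'ac' as idx 3
Step 4: w='' (idx 0), next='c' -> output (0, 'c'), add 'c' as idx 4
Step 5: w='c' (idx 4), next='c' -> output (4, 'c'), add 'cc' as idx 5
Step 6: w='c' (idx 4), end of input -> output (4, '')


Encoded: [(0, 'a'), (1, 'a'), (1, 'c'), (0, 'c'), (4, 'c'), (4, '')]


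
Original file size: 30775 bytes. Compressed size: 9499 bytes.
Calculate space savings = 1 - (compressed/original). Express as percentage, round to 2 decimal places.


ratio = compressed/original = 9499/30775 = 0.30866
savings = 1 - ratio = 1 - 0.30866 = 0.69134
as a percentage: 0.69134 * 100 = 69.13%

Space savings = 1 - 9499/30775 = 69.13%


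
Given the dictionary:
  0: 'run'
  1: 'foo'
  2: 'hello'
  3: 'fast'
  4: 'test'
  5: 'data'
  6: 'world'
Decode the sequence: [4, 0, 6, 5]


Look up each index in the dictionary:
  4 -> 'test'
  0 -> 'run'
  6 -> 'world'
  5 -> 'data'

Decoded: "test run world data"


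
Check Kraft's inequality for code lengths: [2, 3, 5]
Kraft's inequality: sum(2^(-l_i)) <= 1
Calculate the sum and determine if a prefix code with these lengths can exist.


Sum = 2^(-2) + 2^(-3) + 2^(-5)
    = 0.25 + 0.125 + 0.03125
    = 13/32 = 0.40625
Since 0.40625 <= 1, Kraft's inequality IS satisfied.
A prefix code with these lengths CAN exist.

Kraft sum = 0.40625. Satisfied.


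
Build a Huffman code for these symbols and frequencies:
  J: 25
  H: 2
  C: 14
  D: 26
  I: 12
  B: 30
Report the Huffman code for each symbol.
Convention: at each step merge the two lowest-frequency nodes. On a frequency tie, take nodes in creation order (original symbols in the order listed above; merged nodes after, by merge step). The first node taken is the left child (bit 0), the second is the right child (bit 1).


Huffman tree construction:
Step 1: Merge H(2) + I(12) = 14
Step 2: Merge C(14) + (H+I)(14) = 28
Step 3: Merge J(25) + D(26) = 51
Step 4: Merge (C+(H+I))(28) + B(30) = 58
Step 5: Merge (J+D)(51) + ((C+(H+I))+B)(58) = 109
Read each symbol's code off the tree from the root (left child = 0, right child = 1).

Codes:
  J: 00 (length 2)
  H: 1010 (length 4)
  C: 100 (length 3)
  D: 01 (length 2)
  I: 1011 (length 4)
  B: 11 (length 2)
Average code length: 260/109 = 2.3853 bits/symbol


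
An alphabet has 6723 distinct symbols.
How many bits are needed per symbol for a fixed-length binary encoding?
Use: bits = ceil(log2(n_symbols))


log2(6723) = 12.7149
Bracket: 2^12 = 4096 < 6723 <= 2^13 = 8192
So ceil(log2(6723)) = 13

bits = ceil(log2(6723)) = ceil(12.7149) = 13 bits


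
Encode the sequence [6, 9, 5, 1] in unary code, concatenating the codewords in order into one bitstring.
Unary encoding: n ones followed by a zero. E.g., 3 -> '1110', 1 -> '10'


Encode each number as n ones followed by a terminating 0:
  6 -> 1111110 (7 bits)
  9 -> 1111111110 (10 bits)
  5 -> 111110 (6 bits)
  1 -> 10 (2 bits)
Total length = 7 + 10 + 6 + 2 = 25 bits.

Unary([6, 9, 5, 1]) = 1111110111111111011111010 (25 bits)


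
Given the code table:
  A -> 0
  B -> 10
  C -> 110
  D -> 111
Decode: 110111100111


Decoding:
110 -> C
111 -> D
10 -> B
0 -> A
111 -> D


Result: CDBAD


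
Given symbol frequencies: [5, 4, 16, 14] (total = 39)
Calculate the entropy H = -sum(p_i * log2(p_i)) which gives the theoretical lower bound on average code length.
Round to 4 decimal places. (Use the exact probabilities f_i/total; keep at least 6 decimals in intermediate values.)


Per-symbol terms -p_i * log2(p_i) with p_i = f_i/39:
  p = 5/39 = 0.128205: log2(p) = -2.963474, -p*log2(p) = 0.379933
  p = 4/39 = 0.102564: log2(p) = -3.285402, -p*log2(p) = 0.336964
  p = 16/39 = 0.410256: log2(p) = -1.285402, -p*log2(p) = 0.527345
  p = 14/39 = 0.358974: log2(p) = -1.478047, -p*log2(p) = 0.530581
H = 0.379933 + 0.336964 + 0.527345 + 0.530581 = 1.774823

H = 1.7748 bits/symbol


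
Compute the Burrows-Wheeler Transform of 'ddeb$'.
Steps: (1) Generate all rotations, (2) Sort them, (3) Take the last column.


Rotations (sorted):
  0: $ddeb -> last char: b
  1: b$dde -> last char: e
  2: ddeb$ -> last char: $
  3: deb$d -> last char: d
  4: eb$dd -> last char: d


BWT = be$dd


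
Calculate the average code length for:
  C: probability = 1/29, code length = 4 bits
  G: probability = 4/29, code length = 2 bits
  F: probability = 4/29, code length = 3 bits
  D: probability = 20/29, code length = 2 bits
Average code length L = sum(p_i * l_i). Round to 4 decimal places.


Weighted contributions p_i * l_i:
  C: (1/29) * 4 = 4/29
  G: (4/29) * 2 = 8/29
  F: (4/29) * 3 = 12/29
  D: (20/29) * 2 = 40/29
Sum = (4 + 8 + 12 + 40)/29 = 64/29

L = 64/29 = 2.2069 bits/symbol


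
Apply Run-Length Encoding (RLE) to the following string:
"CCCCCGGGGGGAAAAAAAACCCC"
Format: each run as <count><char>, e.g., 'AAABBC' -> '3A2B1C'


Scanning runs left to right:
  i=0: run of 'C' x 5 -> '5C'
  i=5: run of 'G' x 6 -> '6G'
  i=11: run of 'A' x 8 -> '8A'
  i=19: run of 'C' x 4 -> '4C'

RLE = 5C6G8A4C


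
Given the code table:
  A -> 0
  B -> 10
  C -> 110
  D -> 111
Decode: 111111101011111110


Decoding:
111 -> D
111 -> D
10 -> B
10 -> B
111 -> D
111 -> D
10 -> B


Result: DDBBDDB


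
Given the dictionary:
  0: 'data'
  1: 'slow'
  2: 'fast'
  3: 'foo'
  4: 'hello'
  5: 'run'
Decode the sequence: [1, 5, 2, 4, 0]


Look up each index in the dictionary:
  1 -> 'slow'
  5 -> 'run'
  2 -> 'fast'
  4 -> 'hello'
  0 -> 'data'

Decoded: "slow run fast hello data"


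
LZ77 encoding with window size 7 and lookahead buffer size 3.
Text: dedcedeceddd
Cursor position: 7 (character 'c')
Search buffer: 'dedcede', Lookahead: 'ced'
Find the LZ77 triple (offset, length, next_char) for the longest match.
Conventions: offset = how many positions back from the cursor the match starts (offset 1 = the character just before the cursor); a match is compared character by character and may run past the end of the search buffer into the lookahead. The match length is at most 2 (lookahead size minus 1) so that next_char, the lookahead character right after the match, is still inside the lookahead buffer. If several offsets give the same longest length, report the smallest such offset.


Try each offset into the search buffer:
  offset=1 (pos 6, char 'e'): match length 0
  offset=2 (pos 5, char 'd'): match length 0
  offset=3 (pos 4, char 'e'): match length 0
  offset=4 (pos 3, char 'c'): match length 2
  offset=5 (pos 2, char 'd'): match length 0
  offset=6 (pos 1, char 'e'): match length 0
  offset=7 (pos 0, char 'd'): match length 0
Longest match has length 2 at offset 4.
next_char = character at position 7 + 2 = 9 -> 'd'

Best match: offset=4, length=2 (matching 'ce' starting at position 3)
LZ77 triple: (4, 2, 'd')


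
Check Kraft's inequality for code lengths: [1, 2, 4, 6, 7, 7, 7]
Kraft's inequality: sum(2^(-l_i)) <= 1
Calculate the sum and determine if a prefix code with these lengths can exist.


Sum = 2^(-1) + 2^(-2) + 2^(-4) + 2^(-6) + 2^(-7) + 2^(-7) + 2^(-7)
    = 0.5 + 0.25 + 0.0625 + 0.015625 + 0.0078125 + 0.0078125 + 0.0078125
    = 109/128 = 0.8515625
Since 0.8515625 <= 1, Kraft's inequality IS satisfied.
A prefix code with these lengths CAN exist.

Kraft sum = 0.8515625. Satisfied.


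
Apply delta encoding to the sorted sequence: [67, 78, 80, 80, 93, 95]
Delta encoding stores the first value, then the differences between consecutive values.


First value: 67
Deltas:
  78 - 67 = 11
  80 - 78 = 2
  80 - 80 = 0
  93 - 80 = 13
  95 - 93 = 2


Delta encoded: [67, 11, 2, 0, 13, 2]


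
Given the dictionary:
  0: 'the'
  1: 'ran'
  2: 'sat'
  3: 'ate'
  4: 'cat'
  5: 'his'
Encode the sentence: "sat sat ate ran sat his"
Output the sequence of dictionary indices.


Look up each word in the dictionary:
  'sat' -> 2
  'sat' -> 2
  'ate' -> 3
  'ran' -> 1
  'sat' -> 2
  'his' -> 5

Encoded: [2, 2, 3, 1, 2, 5]


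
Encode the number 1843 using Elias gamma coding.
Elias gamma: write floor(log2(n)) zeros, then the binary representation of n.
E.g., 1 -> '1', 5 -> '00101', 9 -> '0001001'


num_bits = floor(log2(1843)) + 1 = 11
leading_zeros = num_bits - 1 = 10
binary(1843) = 11100110011

Elias gamma(1843) = '0000000000' + '11100110011' = 000000000011100110011 (21 bits)


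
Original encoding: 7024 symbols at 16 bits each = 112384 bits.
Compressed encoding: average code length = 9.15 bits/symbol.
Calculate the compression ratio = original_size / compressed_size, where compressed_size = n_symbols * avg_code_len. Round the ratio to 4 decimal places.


original_size = n_symbols * orig_bits = 7024 * 16 = 112384 bits
compressed_size = n_symbols * avg_code_len = 7024 * 9.15 = 64269.6 bits
ratio = original_size / compressed_size = 112384 / 64269.6 = 1.7486

Compression ratio = 1.7486


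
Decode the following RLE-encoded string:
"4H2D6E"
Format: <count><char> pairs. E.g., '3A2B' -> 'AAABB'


Expanding each <count><char> pair:
  4H -> 'HHHH'
  2D -> 'DD'
  6E -> 'EEEEEE'

Decoded = HHHHDDEEEEEE


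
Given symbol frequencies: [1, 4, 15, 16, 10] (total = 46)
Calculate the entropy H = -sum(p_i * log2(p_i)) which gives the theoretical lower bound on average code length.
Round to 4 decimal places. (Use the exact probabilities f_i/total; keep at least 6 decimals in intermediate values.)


Per-symbol terms -p_i * log2(p_i) with p_i = f_i/46:
  p = 1/46 = 0.021739: log2(p) = -5.523562, -p*log2(p) = 0.120077
  p = 4/46 = 0.086957: log2(p) = -3.523562, -p*log2(p) = 0.306397
  p = 15/46 = 0.326087: log2(p) = -1.616671, -p*log2(p) = 0.527175
  p = 16/46 = 0.347826: log2(p) = -1.523562, -p*log2(p) = 0.529935
  p = 10/46 = 0.217391: log2(p) = -2.201634, -p*log2(p) = 0.478616
H = 0.120077 + 0.306397 + 0.527175 + 0.529935 + 0.478616 = 1.962200

H = 1.9622 bits/symbol


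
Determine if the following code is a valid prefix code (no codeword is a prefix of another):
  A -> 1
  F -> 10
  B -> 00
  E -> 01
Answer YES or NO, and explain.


Checking each pair (does one codeword prefix another?):
  A='1' vs F='10': prefix -- VIOLATION

NO -- this is NOT a valid prefix code. A (1) is a prefix of F (10).


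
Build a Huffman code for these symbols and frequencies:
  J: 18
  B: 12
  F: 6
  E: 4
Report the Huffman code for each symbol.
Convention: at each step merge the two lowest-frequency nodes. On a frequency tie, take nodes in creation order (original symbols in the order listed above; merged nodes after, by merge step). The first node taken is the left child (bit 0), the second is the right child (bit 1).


Huffman tree construction:
Step 1: Merge E(4) + F(6) = 10
Step 2: Merge (E+F)(10) + B(12) = 22
Step 3: Merge J(18) + ((E+F)+B)(22) = 40
Read each symbol's code off the tree from the root (left child = 0, right child = 1).

Codes:
  J: 0 (length 1)
  B: 11 (length 2)
  F: 101 (length 3)
  E: 100 (length 3)
Average code length: 72/40 = 1.8000 bits/symbol


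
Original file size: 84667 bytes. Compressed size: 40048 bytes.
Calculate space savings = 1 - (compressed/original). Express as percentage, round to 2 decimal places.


ratio = compressed/original = 40048/84667 = 0.473006
savings = 1 - ratio = 1 - 0.473006 = 0.526994
as a percentage: 0.526994 * 100 = 52.7%

Space savings = 1 - 40048/84667 = 52.7%


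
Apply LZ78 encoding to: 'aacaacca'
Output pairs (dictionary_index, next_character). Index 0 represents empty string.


LZ78 encoding steps:
Dictionary: {0: ''}
Step 1: w='' (idx 0), next='a' -> output (0, 'a'), add 'a' as idx 1
Step 2: w='a' (idx 1), next='c' -> output (1, 'c'), add 'ac' as idx 2
Step 3: w='a' (idx 1), next='a' -> output (1, 'a'), add 'aa' as idx 3
Step 4: w='' (idx 0), next='c' -> output (0, 'c'), add 'c' as idx 4
Step 5: w='c' (idx 4), next='a' -> output (4, 'a'), add 'ca' as idx 5


Encoded: [(0, 'a'), (1, 'c'), (1, 'a'), (0, 'c'), (4, 'a')]


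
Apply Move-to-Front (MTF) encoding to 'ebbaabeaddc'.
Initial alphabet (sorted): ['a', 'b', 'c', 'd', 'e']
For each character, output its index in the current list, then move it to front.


MTF encoding:
'e': index 4 in ['a', 'b', 'c', 'd', 'e'] -> ['e', 'a', 'b', 'c', 'd']
'b': index 2 in ['e', 'a', 'b', 'c', 'd'] -> ['b', 'e', 'a', 'c', 'd']
'b': index 0 in ['b', 'e', 'a', 'c', 'd'] -> ['b', 'e', 'a', 'c', 'd']
'a': index 2 in ['b', 'e', 'a', 'c', 'd'] -> ['a', 'b', 'e', 'c', 'd']
'a': index 0 in ['a', 'b', 'e', 'c', 'd'] -> ['a', 'b', 'e', 'c', 'd']
'b': index 1 in ['a', 'b', 'e', 'c', 'd'] -> ['b', 'a', 'e', 'c', 'd']
'e': index 2 in ['b', 'a', 'e', 'c', 'd'] -> ['e', 'b', 'a', 'c', 'd']
'a': index 2 in ['e', 'b', 'a', 'c', 'd'] -> ['a', 'e', 'b', 'c', 'd']
'd': index 4 in ['a', 'e', 'b', 'c', 'd'] -> ['d', 'a', 'e', 'b', 'c']
'd': index 0 in ['d', 'a', 'e', 'b', 'c'] -> ['d', 'a', 'e', 'b', 'c']
'c': index 4 in ['d', 'a', 'e', 'b', 'c'] -> ['c', 'd', 'a', 'e', 'b']


Output: [4, 2, 0, 2, 0, 1, 2, 2, 4, 0, 4]


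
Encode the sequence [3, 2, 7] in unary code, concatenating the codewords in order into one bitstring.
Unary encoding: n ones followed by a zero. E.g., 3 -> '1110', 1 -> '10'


Encode each number as n ones followed by a terminating 0:
  3 -> 1110 (4 bits)
  2 -> 110 (3 bits)
  7 -> 11111110 (8 bits)
Total length = 4 + 3 + 8 = 15 bits.

Unary([3, 2, 7]) = 111011011111110 (15 bits)


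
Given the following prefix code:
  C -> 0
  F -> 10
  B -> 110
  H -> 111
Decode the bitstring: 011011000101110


Decoding step by step:
Bits 0 -> C
Bits 110 -> B
Bits 110 -> B
Bits 0 -> C
Bits 0 -> C
Bits 10 -> F
Bits 111 -> H
Bits 0 -> C


Decoded message: CBBCCFHC


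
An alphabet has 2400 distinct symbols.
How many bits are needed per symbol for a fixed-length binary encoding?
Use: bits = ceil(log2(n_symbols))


log2(2400) = 11.2288
Bracket: 2^11 = 2048 < 2400 <= 2^12 = 4096
So ceil(log2(2400)) = 12

bits = ceil(log2(2400)) = ceil(11.2288) = 12 bits


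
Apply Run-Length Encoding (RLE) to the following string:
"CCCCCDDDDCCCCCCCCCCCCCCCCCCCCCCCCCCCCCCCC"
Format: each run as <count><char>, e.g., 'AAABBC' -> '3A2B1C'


Scanning runs left to right:
  i=0: run of 'C' x 5 -> '5C'
  i=5: run of 'D' x 4 -> '4D'
  i=9: run of 'C' x 32 -> '32C'

RLE = 5C4D32C


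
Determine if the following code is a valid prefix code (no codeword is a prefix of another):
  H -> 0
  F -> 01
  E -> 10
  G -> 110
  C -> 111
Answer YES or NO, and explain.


Checking each pair (does one codeword prefix another?):
  H='0' vs F='01': prefix -- VIOLATION

NO -- this is NOT a valid prefix code. H (0) is a prefix of F (01).


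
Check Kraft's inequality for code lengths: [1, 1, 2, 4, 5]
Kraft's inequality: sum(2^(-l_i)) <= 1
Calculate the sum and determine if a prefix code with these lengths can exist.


Sum = 2^(-1) + 2^(-1) + 2^(-2) + 2^(-4) + 2^(-5)
    = 0.5 + 0.5 + 0.25 + 0.0625 + 0.03125
    = 43/32 = 1.34375
Since 1.34375 > 1, Kraft's inequality is NOT satisfied.
A prefix code with these lengths CANNOT exist.

Kraft sum = 1.34375. Not satisfied.


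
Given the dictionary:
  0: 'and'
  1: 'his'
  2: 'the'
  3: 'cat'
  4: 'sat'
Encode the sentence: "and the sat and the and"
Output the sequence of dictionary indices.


Look up each word in the dictionary:
  'and' -> 0
  'the' -> 2
  'sat' -> 4
  'and' -> 0
  'the' -> 2
  'and' -> 0

Encoded: [0, 2, 4, 0, 2, 0]


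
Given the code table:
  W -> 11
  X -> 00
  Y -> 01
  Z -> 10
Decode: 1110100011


Decoding:
11 -> W
10 -> Z
10 -> Z
00 -> X
11 -> W


Result: WZZXW


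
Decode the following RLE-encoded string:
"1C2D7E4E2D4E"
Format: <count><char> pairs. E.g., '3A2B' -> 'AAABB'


Expanding each <count><char> pair:
  1C -> 'C'
  2D -> 'DD'
  7E -> 'EEEEEEE'
  4E -> 'EEEE'
  2D -> 'DD'
  4E -> 'EEEE'

Decoded = CDDEEEEEEEEEEEDDEEEE


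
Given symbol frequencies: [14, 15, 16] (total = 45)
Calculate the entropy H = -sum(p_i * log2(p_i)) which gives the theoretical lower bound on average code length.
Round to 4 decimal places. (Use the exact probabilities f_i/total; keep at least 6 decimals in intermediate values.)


Per-symbol terms -p_i * log2(p_i) with p_i = f_i/45:
  p = 14/45 = 0.311111: log2(p) = -1.684498, -p*log2(p) = 0.524066
  p = 15/45 = 0.333333: log2(p) = -1.584963, -p*log2(p) = 0.528321
  p = 16/45 = 0.355556: log2(p) = -1.491853, -p*log2(p) = 0.530437
H = 0.524066 + 0.528321 + 0.530437 = 1.582824

H = 1.5828 bits/symbol


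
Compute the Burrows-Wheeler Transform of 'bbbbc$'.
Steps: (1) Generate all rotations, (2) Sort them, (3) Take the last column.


Rotations (sorted):
  0: $bbbbc -> last char: c
  1: bbbbc$ -> last char: $
  2: bbbc$b -> last char: b
  3: bbc$bb -> last char: b
  4: bc$bbb -> last char: b
  5: c$bbbb -> last char: b


BWT = c$bbbb


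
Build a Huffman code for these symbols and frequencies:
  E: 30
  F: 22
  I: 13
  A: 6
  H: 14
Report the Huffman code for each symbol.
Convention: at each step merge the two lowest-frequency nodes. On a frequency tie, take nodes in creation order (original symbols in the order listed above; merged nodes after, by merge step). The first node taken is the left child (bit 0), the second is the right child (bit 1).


Huffman tree construction:
Step 1: Merge A(6) + I(13) = 19
Step 2: Merge H(14) + (A+I)(19) = 33
Step 3: Merge F(22) + E(30) = 52
Step 4: Merge (H+(A+I))(33) + (F+E)(52) = 85
Read each symbol's code off the tree from the root (left child = 0, right child = 1).

Codes:
  E: 11 (length 2)
  F: 10 (length 2)
  I: 011 (length 3)
  A: 010 (length 3)
  H: 00 (length 2)
Average code length: 189/85 = 2.2235 bits/symbol


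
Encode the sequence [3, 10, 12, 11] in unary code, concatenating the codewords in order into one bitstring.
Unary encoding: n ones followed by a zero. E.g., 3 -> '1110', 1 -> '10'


Encode each number as n ones followed by a terminating 0:
  3 -> 1110 (4 bits)
  10 -> 11111111110 (11 bits)
  12 -> 1111111111110 (13 bits)
  11 -> 111111111110 (12 bits)
Total length = 4 + 11 + 13 + 12 = 40 bits.

Unary([3, 10, 12, 11]) = 1110111111111101111111111110111111111110 (40 bits)


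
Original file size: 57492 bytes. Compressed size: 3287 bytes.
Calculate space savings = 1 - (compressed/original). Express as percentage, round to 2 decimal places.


ratio = compressed/original = 3287/57492 = 0.057173
savings = 1 - ratio = 1 - 0.057173 = 0.942827
as a percentage: 0.942827 * 100 = 94.28%

Space savings = 1 - 3287/57492 = 94.28%


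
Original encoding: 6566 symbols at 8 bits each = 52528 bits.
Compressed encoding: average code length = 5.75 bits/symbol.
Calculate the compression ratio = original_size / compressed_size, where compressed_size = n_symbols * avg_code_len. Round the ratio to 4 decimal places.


original_size = n_symbols * orig_bits = 6566 * 8 = 52528 bits
compressed_size = n_symbols * avg_code_len = 6566 * 5.75 = 37754.5 bits
ratio = original_size / compressed_size = 52528 / 37754.5 = 1.3913

Compression ratio = 1.3913


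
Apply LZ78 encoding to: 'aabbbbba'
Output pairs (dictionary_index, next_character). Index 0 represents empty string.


LZ78 encoding steps:
Dictionary: {0: ''}
Step 1: w='' (idx 0), next='a' -> output (0, 'a'), add 'a' as idx 1
Step 2: w='a' (idx 1), next='b' -> output (1, 'b'), add 'ab' as idx 2
Step 3: w='' (idx 0), next='b' -> output (0, 'b'), add 'b' as idx 3
Step 4: w='b' (idx 3), next='b' -> output (3, 'b'), add 'bb' as idx 4
Step 5: w='b' (idx 3), next='a' -> output (3, 'a'), add 'ba' as idx 5


Encoded: [(0, 'a'), (1, 'b'), (0, 'b'), (3, 'b'), (3, 'a')]


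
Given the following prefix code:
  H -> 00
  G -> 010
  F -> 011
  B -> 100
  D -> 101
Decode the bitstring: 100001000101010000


Decoding step by step:
Bits 100 -> B
Bits 00 -> H
Bits 100 -> B
Bits 010 -> G
Bits 101 -> D
Bits 00 -> H
Bits 00 -> H


Decoded message: BHBGDHH


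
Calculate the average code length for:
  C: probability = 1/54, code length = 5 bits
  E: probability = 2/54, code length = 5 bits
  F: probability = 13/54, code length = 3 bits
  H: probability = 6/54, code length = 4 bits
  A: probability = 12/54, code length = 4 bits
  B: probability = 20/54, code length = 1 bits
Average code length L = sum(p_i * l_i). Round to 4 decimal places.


Weighted contributions p_i * l_i:
  C: (1/54) * 5 = 5/54
  E: (2/54) * 5 = 10/54
  F: (13/54) * 3 = 39/54
  H: (6/54) * 4 = 24/54
  A: (12/54) * 4 = 48/54
  B: (20/54) * 1 = 20/54
Sum = (5 + 10 + 39 + 24 + 48 + 20)/54 = 146/54

L = 146/54 = 2.7037 bits/symbol


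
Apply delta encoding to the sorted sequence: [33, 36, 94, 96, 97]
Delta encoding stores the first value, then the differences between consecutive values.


First value: 33
Deltas:
  36 - 33 = 3
  94 - 36 = 58
  96 - 94 = 2
  97 - 96 = 1


Delta encoded: [33, 3, 58, 2, 1]


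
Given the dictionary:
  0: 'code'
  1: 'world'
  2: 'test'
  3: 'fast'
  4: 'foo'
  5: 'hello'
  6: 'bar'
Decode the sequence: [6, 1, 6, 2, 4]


Look up each index in the dictionary:
  6 -> 'bar'
  1 -> 'world'
  6 -> 'bar'
  2 -> 'test'
  4 -> 'foo'

Decoded: "bar world bar test foo"


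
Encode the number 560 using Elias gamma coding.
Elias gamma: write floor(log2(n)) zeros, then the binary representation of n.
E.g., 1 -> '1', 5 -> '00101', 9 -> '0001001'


num_bits = floor(log2(560)) + 1 = 10
leading_zeros = num_bits - 1 = 9
binary(560) = 1000110000

Elias gamma(560) = '000000000' + '1000110000' = 0000000001000110000 (19 bits)


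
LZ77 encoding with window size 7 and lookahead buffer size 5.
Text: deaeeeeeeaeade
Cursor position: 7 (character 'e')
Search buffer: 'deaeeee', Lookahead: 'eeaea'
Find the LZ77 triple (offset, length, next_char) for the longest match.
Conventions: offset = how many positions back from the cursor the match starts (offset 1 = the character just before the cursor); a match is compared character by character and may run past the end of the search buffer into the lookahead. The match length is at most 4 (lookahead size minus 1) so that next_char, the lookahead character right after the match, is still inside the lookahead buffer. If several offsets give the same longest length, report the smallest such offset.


Try each offset into the search buffer:
  offset=1 (pos 6, char 'e'): match length 2
  offset=2 (pos 5, char 'e'): match length 2
  offset=3 (pos 4, char 'e'): match length 2
  offset=4 (pos 3, char 'e'): match length 2
  offset=5 (pos 2, char 'a'): match length 0
  offset=6 (pos 1, char 'e'): match length 1
  offset=7 (pos 0, char 'd'): match length 0
Longest match has length 2, found at offsets 1, 2, 3, 4; take the smallest, offset 1.
next_char = character at position 7 + 2 = 9 -> 'a'

Best match: offset=1, length=2 (matching 'ee' starting at position 6)
LZ77 triple: (1, 2, 'a')


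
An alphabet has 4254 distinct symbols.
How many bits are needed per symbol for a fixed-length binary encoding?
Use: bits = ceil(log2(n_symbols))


log2(4254) = 12.0546
Bracket: 2^12 = 4096 < 4254 <= 2^13 = 8192
So ceil(log2(4254)) = 13

bits = ceil(log2(4254)) = ceil(12.0546) = 13 bits


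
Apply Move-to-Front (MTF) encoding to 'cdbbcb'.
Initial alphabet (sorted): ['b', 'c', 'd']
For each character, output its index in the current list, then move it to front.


MTF encoding:
'c': index 1 in ['b', 'c', 'd'] -> ['c', 'b', 'd']
'd': index 2 in ['c', 'b', 'd'] -> ['d', 'c', 'b']
'b': index 2 in ['d', 'c', 'b'] -> ['b', 'd', 'c']
'b': index 0 in ['b', 'd', 'c'] -> ['b', 'd', 'c']
'c': index 2 in ['b', 'd', 'c'] -> ['c', 'b', 'd']
'b': index 1 in ['c', 'b', 'd'] -> ['b', 'c', 'd']


Output: [1, 2, 2, 0, 2, 1]


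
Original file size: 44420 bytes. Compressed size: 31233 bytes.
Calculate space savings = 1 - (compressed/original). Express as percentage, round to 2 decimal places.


ratio = compressed/original = 31233/44420 = 0.703129
savings = 1 - ratio = 1 - 0.703129 = 0.296871
as a percentage: 0.296871 * 100 = 29.69%

Space savings = 1 - 31233/44420 = 29.69%


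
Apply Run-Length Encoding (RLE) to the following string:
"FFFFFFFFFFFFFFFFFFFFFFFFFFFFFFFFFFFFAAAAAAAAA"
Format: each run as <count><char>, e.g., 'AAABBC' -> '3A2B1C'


Scanning runs left to right:
  i=0: run of 'F' x 36 -> '36F'
  i=36: run of 'A' x 9 -> '9A'

RLE = 36F9A


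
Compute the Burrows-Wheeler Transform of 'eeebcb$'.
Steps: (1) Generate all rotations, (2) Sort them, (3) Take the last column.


Rotations (sorted):
  0: $eeebcb -> last char: b
  1: b$eeebc -> last char: c
  2: bcb$eee -> last char: e
  3: cb$eeeb -> last char: b
  4: ebcb$ee -> last char: e
  5: eebcb$e -> last char: e
  6: eeebcb$ -> last char: $


BWT = bcebee$


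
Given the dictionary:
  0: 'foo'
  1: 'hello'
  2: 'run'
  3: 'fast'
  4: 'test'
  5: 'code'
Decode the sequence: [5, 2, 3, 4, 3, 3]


Look up each index in the dictionary:
  5 -> 'code'
  2 -> 'run'
  3 -> 'fast'
  4 -> 'test'
  3 -> 'fast'
  3 -> 'fast'

Decoded: "code run fast test fast fast"


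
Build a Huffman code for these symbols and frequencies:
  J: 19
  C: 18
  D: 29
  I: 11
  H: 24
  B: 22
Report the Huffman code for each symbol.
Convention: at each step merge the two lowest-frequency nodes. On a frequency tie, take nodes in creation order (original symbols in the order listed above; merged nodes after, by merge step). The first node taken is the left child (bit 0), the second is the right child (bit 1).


Huffman tree construction:
Step 1: Merge I(11) + C(18) = 29
Step 2: Merge J(19) + B(22) = 41
Step 3: Merge H(24) + D(29) = 53
Step 4: Merge (I+C)(29) + (J+B)(41) = 70
Step 5: Merge (H+D)(53) + ((I+C)+(J+B))(70) = 123
Read each symbol's code off the tree from the root (left child = 0, right child = 1).

Codes:
  J: 110 (length 3)
  C: 101 (length 3)
  D: 01 (length 2)
  I: 100 (length 3)
  H: 00 (length 2)
  B: 111 (length 3)
Average code length: 316/123 = 2.5691 bits/symbol


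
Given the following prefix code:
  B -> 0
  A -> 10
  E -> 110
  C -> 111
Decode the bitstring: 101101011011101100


Decoding step by step:
Bits 10 -> A
Bits 110 -> E
Bits 10 -> A
Bits 110 -> E
Bits 111 -> C
Bits 0 -> B
Bits 110 -> E
Bits 0 -> B


Decoded message: AEAECBEB


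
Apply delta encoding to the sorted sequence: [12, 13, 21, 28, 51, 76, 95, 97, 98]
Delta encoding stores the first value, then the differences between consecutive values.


First value: 12
Deltas:
  13 - 12 = 1
  21 - 13 = 8
  28 - 21 = 7
  51 - 28 = 23
  76 - 51 = 25
  95 - 76 = 19
  97 - 95 = 2
  98 - 97 = 1


Delta encoded: [12, 1, 8, 7, 23, 25, 19, 2, 1]


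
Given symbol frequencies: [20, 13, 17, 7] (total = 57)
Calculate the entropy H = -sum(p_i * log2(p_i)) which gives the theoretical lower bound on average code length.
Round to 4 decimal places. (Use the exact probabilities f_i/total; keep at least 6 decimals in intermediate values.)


Per-symbol terms -p_i * log2(p_i) with p_i = f_i/57:
  p = 20/57 = 0.350877: log2(p) = -1.510962, -p*log2(p) = 0.530162
  p = 13/57 = 0.228070: log2(p) = -2.132450, -p*log2(p) = 0.486348
  p = 17/57 = 0.298246: log2(p) = -1.745427, -p*log2(p) = 0.520566
  p = 7/57 = 0.122807: log2(p) = -3.025535, -p*log2(p) = 0.371557
H = 0.530162 + 0.486348 + 0.520566 + 0.371557 = 1.908633

H = 1.9086 bits/symbol


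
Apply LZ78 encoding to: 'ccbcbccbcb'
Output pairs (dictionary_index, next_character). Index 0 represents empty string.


LZ78 encoding steps:
Dictionary: {0: ''}
Step 1: w='' (idx 0), next='c' -> output (0, 'c'), add 'c' as idx 1
Step 2: w='c' (idx 1), next='b' -> output (1, 'b'), add 'cb' as idx 2
Step 3: w='cb' (idx 2), next='c' -> output (2, 'c'), add 'cbc' as idx 3
Step 4: w='cbc' (idx 3), next='b' -> output (3, 'b'), add 'cbcb' as idx 4


Encoded: [(0, 'c'), (1, 'b'), (2, 'c'), (3, 'b')]


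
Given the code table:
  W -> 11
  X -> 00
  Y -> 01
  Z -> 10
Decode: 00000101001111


Decoding:
00 -> X
00 -> X
01 -> Y
01 -> Y
00 -> X
11 -> W
11 -> W


Result: XXYYXWW
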